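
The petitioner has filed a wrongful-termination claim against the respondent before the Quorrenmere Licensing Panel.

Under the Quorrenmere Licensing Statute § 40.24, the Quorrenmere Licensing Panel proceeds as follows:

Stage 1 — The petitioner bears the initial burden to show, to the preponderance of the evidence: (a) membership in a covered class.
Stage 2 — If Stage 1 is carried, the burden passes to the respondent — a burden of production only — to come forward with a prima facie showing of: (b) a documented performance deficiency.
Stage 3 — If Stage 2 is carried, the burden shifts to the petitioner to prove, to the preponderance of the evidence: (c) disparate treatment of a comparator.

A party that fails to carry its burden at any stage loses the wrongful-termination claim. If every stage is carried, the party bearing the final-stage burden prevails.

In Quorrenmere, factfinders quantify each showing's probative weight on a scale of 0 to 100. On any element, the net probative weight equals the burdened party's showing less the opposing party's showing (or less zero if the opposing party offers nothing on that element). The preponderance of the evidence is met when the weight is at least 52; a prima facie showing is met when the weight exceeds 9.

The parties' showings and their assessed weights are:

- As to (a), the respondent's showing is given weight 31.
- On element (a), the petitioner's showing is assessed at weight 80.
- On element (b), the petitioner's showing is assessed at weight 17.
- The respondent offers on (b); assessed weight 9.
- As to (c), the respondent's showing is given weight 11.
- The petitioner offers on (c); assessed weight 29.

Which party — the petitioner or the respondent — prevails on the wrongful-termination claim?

Stage 1 — burden on petitioner; standard: the preponderance of the evidence (weight is at least 52).
    (a): 80 − 31 = 49 < 52 [not met]
  Not every element is met, so the petitioner fails to carry Stage 1.
The analysis ends at Stage 1; the respondent prevails.

respondent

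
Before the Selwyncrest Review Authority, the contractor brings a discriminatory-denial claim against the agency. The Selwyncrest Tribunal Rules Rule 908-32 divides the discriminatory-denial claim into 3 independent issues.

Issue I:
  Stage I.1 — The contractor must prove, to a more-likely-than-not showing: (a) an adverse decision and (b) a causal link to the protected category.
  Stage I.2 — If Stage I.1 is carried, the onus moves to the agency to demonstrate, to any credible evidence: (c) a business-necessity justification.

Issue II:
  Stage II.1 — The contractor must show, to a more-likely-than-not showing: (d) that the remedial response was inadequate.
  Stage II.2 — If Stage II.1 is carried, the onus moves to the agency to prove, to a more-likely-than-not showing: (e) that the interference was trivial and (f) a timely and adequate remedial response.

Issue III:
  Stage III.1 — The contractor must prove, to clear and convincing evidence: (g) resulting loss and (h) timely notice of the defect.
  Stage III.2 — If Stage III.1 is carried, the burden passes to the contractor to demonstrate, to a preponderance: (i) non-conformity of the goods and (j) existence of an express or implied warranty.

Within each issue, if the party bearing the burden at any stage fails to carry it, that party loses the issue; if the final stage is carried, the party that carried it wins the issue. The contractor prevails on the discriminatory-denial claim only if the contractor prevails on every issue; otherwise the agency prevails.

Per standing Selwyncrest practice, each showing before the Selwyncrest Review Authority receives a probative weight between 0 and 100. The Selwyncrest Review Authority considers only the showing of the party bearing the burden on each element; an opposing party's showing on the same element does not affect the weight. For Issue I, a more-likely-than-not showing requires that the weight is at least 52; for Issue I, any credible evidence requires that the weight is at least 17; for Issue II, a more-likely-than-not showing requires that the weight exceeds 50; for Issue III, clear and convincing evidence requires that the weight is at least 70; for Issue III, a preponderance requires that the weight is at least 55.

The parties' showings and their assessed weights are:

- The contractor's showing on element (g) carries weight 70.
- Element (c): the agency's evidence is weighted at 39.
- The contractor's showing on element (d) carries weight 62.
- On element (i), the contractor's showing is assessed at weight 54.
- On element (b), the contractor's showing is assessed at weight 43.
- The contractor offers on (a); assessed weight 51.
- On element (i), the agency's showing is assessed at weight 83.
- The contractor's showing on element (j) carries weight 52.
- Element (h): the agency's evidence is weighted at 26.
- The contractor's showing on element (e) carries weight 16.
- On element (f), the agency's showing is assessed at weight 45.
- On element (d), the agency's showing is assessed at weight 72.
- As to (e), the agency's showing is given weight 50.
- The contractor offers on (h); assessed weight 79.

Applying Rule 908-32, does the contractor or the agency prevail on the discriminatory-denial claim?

agency

— Issue I —
At Stage I.1 the contractor must meet a more-likely-than-not showing (weight is at least 52): on (a) the weight is 51, < 52, so (a) does not meet the standard; on (b) the weight is 43, < 52, so (b) does not meet the standard.
  Not every element is met, so the contractor fails to carry Stage I.1.
So the agency prevails on this issue.
— Issue II —
Stage II.1 (contractor, a more-likely-than-not showing, weight exceeds 50): (d) 62 (agency's 72 disregarded) > 50 — meets.
  All elements met. The burden passes to the agency.
Stage II.2 (agency, a more-likely-than-not showing, weight exceeds 50): (e) 50 (contractor's 16 disregarded) ≤ 50 — fails; (f) 45 ≤ 50 — fails.
  Stage II.2 not carried; the agency fails its burden.
The analysis ends at Stage II.2; the contractor prevails on this issue.
— Issue III —
At Stage III.1 the contractor must meet clear and convincing evidence (weight is at least 70): on (g) the weight is 70, ≥ 70, so (g) meets the standard; on (h) the weight is 79 (the agency's 26 is given no effect), ≥ 70, so (h) meets the standard.
  Stage III.1 carried; the burden remains with the contractor.
At Stage III.2 the contractor must meet a preponderance (weight is at least 55): on (i) the weight is 54 (the agency's 83 is given no effect), < 55, so (i) does not meet the standard; on (j) the weight is 52, < 55, so (j) does not meet the standard.
  Not every element is met, so the contractor fails to carry Stage III.2.
The agency prevails on this issue.
Per-issue: Issue I → agency; Issue II → contractor; Issue III → agency. The contractor must prevail on every issue; overall, the agency prevails.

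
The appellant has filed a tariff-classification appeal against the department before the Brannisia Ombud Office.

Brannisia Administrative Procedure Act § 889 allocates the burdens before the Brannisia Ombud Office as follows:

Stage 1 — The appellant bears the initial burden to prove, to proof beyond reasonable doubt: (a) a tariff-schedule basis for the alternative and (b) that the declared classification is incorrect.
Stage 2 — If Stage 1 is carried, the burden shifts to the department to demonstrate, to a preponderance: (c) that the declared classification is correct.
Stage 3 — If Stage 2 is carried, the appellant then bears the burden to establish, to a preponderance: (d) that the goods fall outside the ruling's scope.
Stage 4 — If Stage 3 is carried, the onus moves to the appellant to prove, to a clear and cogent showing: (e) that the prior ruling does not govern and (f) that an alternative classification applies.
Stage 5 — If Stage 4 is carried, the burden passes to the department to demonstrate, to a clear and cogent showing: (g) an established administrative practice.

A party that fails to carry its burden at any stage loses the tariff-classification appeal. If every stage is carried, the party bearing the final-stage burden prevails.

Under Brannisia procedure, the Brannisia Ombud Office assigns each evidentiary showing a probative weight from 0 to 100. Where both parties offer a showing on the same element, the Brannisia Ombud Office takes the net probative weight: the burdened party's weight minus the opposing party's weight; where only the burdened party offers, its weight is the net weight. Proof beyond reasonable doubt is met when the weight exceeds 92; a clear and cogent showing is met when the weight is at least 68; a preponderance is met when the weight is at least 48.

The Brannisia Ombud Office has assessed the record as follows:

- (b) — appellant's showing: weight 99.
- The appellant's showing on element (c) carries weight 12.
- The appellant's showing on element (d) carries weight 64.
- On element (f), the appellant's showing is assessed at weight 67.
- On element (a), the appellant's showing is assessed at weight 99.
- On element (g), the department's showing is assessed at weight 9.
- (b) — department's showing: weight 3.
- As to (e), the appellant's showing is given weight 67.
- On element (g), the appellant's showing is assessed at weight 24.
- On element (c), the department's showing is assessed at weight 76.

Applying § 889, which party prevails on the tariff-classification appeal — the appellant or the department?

department

At Stage 1 the appellant must meet proof beyond reasonable doubt (weight exceeds 92): on (a) the weight is 99, > 92, so (a) meets the standard; on (b) the weight is 99 less the opposing 3 gives net 96, > 92, so (b) meets the standard.
  All elements met. The burden passes to the department.
At Stage 2 the department must meet a preponderance (weight is at least 48): on (c) the weight is 76 less the opposing 12 gives net 64, which does reach 48, so (c) meets the standard.
  Stage 2 is satisfied; the onus moves to the appellant.
At Stage 3 the appellant must meet a preponderance (weight is at least 48): on (d) the weight is 64, ≥ 48, so (d) meets the standard.
  Stage 3 is satisfied; the appellant continues to bear the burden.
At Stage 4 the appellant must meet a clear and cogent showing (weight is at least 68): on (e) the weight is 67, which does not reach 68, so (e) does not meet the standard; on (f) the weight is 67, which does not reach 68, so (f) does not meet the standard.
  The appellant does not carry Stage 4.
So the department prevails.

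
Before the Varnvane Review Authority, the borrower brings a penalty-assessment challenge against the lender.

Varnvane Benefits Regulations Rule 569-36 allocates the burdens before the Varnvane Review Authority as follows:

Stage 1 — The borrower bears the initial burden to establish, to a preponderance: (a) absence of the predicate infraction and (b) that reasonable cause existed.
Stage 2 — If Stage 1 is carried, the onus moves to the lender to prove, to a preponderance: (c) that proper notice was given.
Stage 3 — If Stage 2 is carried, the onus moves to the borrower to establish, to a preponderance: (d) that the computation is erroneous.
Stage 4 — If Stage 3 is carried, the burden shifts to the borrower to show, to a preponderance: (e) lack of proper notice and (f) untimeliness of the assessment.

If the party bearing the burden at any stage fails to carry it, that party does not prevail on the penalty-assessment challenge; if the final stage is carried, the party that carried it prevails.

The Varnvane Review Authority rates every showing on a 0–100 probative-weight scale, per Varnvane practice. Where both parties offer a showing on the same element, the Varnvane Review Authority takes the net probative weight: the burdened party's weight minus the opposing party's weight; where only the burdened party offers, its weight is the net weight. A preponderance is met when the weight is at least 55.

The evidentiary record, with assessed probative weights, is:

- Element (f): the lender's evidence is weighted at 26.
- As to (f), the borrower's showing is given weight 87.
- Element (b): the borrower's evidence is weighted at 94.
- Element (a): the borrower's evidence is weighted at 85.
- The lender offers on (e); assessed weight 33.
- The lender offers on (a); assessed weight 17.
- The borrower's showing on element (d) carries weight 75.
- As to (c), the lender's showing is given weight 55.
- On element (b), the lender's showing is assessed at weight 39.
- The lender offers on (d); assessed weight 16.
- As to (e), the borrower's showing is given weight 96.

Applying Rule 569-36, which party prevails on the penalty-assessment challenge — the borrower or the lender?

Stage 1 — burden on borrower; standard: a preponderance (weight is at least 55).
    (a): 85 − 17 = 68 ≥ 55 [met]
    (b): 94 − 39 = 55 ≥ 55 [met]
  Stage 1 is satisfied; the onus moves to the lender.
Stage 2 — burden on lender; standard: a preponderance (weight is at least 55).
    (c): 55 ≥ 55 [met]
  Stage 2 is satisfied; the onus moves to the borrower.
Stage 3 — burden on borrower; standard: a preponderance (weight is at least 55).
    (d): 75 − 16 = 59 ≥ 55 [met]
  Stage 3 carried; the burden remains with the borrower.
Stage 4 — burden on borrower; standard: a preponderance (weight is at least 55).
    (e): 96 − 33 = 63 ≥ 55 [met]
    (f): 87 − 26 = 61 ≥ 55 [met]
  The borrower carries the last stage.
With every stage satisfied, the borrower prevails.

borrower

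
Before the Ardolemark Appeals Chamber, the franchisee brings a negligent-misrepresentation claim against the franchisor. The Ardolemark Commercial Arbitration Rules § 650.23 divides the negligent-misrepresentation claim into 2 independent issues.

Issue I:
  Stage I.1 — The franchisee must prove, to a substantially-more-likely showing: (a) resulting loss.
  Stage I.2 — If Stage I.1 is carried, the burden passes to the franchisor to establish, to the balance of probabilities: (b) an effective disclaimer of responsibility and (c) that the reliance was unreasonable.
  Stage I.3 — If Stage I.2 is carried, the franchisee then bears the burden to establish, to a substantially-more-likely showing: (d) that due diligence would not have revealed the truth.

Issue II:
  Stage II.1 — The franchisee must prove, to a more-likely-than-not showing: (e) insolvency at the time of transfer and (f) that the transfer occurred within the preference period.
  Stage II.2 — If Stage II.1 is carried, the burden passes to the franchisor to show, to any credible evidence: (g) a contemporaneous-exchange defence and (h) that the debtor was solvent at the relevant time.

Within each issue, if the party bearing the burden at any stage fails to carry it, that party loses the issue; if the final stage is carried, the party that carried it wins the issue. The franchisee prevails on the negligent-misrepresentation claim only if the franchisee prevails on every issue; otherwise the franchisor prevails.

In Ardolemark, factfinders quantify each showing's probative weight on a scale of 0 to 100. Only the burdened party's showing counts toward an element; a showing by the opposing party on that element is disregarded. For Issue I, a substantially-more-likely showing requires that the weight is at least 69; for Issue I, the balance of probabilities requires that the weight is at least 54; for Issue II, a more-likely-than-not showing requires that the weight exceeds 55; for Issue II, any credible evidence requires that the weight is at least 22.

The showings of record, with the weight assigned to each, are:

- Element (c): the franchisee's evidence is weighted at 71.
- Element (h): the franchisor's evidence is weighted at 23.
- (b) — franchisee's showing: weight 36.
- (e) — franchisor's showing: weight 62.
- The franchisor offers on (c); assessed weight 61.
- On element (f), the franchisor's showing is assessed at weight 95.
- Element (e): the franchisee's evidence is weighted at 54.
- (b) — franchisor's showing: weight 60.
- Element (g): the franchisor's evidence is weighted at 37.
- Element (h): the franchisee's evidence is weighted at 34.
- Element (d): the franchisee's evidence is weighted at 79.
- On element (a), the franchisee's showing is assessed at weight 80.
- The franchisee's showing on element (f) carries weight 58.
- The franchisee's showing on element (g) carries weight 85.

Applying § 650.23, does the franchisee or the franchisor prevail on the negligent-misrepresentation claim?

— Issue I —
At Stage I.1 the franchisee must meet a substantially-more-likely showing (weight is at least 69): on (a) the weight is 80, which does reach 69, so (a) meets the standard.
  Stage I.1 is satisfied; the onus moves to the franchisor.
At Stage I.2 the franchisor must meet the balance of probabilities (weight is at least 54): on (b) the weight is 60 (the franchisee's 36 is given no effect), ≥ 54, so (b) meets the standard; on (c) the weight is 61 (the franchisee's 71 is given no effect), ≥ 54, so (c) meets the standard.
  The franchisor carries Stage I.2; the franchisee now bears the burden.
At Stage I.3 the franchisee must meet a substantially-more-likely showing (weight is at least 69): on (d) the weight is 79, ≥ 69, so (d) meets the standard.
  Stage I.3 carried; the final stage is satisfied.
Every stage carried; the franchisee prevails on this issue.
— Issue II —
Stage II.1 — burden on franchisee; standard: a more-likely-than-not showing (weight exceeds 55).
    (e): 54 (franchisor's 62 disregarded) ≤ 55 [not met]
    (f): 58 (franchisor's 95 disregarded) > 55 [met]
  Not every element is met, so the franchisee fails to carry Stage II.1.
The analysis ends at Stage II.1; the franchisor prevails on this issue.
Per-issue: Issue I → franchisee; Issue II → franchisor. The franchisee must prevail on every issue; overall, the franchisor prevails.

franchisor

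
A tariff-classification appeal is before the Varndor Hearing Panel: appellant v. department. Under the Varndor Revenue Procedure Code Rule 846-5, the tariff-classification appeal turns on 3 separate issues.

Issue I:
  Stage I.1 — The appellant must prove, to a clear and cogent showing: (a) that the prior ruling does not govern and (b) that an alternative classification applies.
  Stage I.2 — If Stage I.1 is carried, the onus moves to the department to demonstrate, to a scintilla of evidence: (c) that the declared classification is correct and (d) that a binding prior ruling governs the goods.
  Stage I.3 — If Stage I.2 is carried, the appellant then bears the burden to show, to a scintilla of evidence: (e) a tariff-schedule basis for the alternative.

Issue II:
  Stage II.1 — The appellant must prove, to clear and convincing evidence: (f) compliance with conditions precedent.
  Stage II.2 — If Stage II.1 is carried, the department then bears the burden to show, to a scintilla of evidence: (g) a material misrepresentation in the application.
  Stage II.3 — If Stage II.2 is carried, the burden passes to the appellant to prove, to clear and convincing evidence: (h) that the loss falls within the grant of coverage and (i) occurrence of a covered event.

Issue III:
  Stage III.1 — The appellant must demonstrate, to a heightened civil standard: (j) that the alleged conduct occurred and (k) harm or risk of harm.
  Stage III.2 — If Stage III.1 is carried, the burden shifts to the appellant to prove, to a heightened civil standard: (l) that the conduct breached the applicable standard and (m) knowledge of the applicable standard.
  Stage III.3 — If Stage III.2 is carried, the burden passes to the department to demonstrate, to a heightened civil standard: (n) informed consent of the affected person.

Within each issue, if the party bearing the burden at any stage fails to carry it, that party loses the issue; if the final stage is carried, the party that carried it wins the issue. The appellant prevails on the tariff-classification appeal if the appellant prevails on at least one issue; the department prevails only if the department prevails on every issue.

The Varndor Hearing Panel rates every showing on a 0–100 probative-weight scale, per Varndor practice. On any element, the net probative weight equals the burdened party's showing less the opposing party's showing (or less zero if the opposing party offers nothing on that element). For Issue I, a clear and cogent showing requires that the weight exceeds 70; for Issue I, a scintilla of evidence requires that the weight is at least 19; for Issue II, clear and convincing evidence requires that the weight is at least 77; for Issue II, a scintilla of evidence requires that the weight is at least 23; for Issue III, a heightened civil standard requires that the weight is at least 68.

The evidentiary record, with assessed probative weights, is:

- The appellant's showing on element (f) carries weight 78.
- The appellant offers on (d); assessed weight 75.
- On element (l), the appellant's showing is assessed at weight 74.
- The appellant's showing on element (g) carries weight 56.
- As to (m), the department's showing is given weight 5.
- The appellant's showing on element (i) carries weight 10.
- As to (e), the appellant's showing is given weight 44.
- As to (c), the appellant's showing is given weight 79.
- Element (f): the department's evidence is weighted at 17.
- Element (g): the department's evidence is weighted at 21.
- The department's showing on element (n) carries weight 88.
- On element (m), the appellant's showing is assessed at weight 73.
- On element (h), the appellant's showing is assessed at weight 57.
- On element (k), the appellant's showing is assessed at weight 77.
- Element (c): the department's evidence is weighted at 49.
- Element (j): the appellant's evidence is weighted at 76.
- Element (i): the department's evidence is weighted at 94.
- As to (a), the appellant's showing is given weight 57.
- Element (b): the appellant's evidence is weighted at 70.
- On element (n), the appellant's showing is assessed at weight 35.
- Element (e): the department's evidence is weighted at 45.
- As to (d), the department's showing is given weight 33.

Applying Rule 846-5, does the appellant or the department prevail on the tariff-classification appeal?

— Issue I —
Stage I.1 — burden on appellant; standard: a clear and cogent showing (weight exceeds 70).
    (a): 57 ≤ 70 [not met]
    (b): 70 ≤ 70 [not met]
  Stage I.1 not carried; the appellant fails its burden.
The department prevails on this issue.
— Issue II —
At Stage II.1 the appellant must meet clear and convincing evidence (weight is at least 77): on (f) the weight is 78 less the opposing 17 gives net 61, < 77, so (f) does not meet the standard.
  Not every element is met, so the appellant fails to carry Stage II.1.
The analysis ends at Stage II.1; the department prevails on this issue.
— Issue III —
Stage III.1 — burden on appellant; standard: a heightened civil standard (weight is at least 68).
    (j): 76 ≥ 68 [met]
    (k): 77 ≥ 68 [met]
  All elements met. The appellant retains the burden for Stage III.2.
Stage III.2 — burden on appellant; standard: a heightened civil standard (weight is at least 68).
    (l): 74 ≥ 68 [met]
    (m): 73 − 5 = 68 ≥ 68 [met]
  The appellant carries Stage III.2; the department now bears the burden.
Stage III.3 — burden on department; standard: a heightened civil standard (weight is at least 68).
    (n): 88 − 35 = 53 < 68 [not met]
  The department does not carry Stage III.3.
The analysis ends at Stage III.3; the appellant prevails on this issue.
Per-issue: Issue I → department; Issue II → department; Issue III → appellant. The appellant must prevail on at least one issue; overall, the appellant prevails.

appellant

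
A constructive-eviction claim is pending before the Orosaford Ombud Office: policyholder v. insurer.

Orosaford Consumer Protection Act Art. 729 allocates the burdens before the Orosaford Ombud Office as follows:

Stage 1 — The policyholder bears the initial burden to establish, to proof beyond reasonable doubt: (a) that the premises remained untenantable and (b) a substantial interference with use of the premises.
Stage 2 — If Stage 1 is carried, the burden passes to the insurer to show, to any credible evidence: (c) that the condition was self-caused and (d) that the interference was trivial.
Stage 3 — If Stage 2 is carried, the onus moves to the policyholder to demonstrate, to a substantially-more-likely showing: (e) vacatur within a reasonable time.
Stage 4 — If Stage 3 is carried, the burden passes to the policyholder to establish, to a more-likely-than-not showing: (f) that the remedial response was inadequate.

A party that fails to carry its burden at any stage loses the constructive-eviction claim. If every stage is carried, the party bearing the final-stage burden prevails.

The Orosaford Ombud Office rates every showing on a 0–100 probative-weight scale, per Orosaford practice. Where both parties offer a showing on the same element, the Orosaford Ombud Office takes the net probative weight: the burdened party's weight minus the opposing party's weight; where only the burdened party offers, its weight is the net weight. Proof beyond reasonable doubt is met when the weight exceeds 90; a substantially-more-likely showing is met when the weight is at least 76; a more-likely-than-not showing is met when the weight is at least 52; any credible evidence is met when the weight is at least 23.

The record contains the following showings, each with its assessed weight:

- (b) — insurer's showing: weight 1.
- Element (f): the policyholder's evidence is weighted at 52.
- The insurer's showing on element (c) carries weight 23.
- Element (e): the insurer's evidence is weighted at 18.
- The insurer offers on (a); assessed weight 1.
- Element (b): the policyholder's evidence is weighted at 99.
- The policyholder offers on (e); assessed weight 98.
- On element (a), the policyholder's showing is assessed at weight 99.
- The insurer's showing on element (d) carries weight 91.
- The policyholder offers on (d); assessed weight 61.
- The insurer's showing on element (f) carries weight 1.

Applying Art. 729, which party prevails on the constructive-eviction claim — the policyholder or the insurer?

insurer

At Stage 1 the policyholder must meet proof beyond reasonable doubt (weight exceeds 90): on (a) the weight is 99 less the opposing 1 gives net 98, > 90, so (a) meets the standard; on (b) the weight is 99 less the opposing 1 gives net 98, which does exceed 90, so (b) meets the standard.
  All elements met. The burden passes to the insurer.
At Stage 2 the insurer must meet any credible evidence (weight is at least 23): on (c) the weight is 23, ≥ 23, so (c) meets the standard; on (d) the weight is 91 less the opposing 61 gives net 30, ≥ 23, so (d) meets the standard.
  All elements met. The burden passes to the policyholder.
At Stage 3 the policyholder must meet a substantially-more-likely showing (weight is at least 76): on (e) the weight is 98 less the opposing 18 gives net 80, which does reach 76, so (e) meets the standard.
  All elements met. The policyholder retains the burden for Stage 4.
At Stage 4 the policyholder must meet a more-likely-than-not showing (weight is at least 52): on (f) the weight is 52 less the opposing 1 gives net 51, < 52, so (f) does not meet the standard.
  The policyholder does not carry Stage 4.
The analysis ends at Stage 4; the insurer prevails.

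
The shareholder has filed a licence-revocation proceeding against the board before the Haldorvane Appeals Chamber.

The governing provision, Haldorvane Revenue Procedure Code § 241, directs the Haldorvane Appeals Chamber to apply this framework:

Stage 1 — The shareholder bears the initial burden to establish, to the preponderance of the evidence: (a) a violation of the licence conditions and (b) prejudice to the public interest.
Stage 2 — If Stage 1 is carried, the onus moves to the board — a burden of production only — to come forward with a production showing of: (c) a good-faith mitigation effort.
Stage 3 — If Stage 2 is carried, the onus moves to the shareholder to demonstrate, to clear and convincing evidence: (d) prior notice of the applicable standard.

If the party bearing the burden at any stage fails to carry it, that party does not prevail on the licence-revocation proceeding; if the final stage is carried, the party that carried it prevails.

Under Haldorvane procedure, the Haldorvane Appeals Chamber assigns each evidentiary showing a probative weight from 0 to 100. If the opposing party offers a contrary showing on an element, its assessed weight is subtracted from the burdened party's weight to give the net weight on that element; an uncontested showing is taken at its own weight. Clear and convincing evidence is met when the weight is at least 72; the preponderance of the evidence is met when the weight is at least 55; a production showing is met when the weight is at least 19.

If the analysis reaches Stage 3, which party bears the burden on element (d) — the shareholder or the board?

shareholder

Stage 3's rule assigns the burden to the shareholder (to clear and convincing evidence).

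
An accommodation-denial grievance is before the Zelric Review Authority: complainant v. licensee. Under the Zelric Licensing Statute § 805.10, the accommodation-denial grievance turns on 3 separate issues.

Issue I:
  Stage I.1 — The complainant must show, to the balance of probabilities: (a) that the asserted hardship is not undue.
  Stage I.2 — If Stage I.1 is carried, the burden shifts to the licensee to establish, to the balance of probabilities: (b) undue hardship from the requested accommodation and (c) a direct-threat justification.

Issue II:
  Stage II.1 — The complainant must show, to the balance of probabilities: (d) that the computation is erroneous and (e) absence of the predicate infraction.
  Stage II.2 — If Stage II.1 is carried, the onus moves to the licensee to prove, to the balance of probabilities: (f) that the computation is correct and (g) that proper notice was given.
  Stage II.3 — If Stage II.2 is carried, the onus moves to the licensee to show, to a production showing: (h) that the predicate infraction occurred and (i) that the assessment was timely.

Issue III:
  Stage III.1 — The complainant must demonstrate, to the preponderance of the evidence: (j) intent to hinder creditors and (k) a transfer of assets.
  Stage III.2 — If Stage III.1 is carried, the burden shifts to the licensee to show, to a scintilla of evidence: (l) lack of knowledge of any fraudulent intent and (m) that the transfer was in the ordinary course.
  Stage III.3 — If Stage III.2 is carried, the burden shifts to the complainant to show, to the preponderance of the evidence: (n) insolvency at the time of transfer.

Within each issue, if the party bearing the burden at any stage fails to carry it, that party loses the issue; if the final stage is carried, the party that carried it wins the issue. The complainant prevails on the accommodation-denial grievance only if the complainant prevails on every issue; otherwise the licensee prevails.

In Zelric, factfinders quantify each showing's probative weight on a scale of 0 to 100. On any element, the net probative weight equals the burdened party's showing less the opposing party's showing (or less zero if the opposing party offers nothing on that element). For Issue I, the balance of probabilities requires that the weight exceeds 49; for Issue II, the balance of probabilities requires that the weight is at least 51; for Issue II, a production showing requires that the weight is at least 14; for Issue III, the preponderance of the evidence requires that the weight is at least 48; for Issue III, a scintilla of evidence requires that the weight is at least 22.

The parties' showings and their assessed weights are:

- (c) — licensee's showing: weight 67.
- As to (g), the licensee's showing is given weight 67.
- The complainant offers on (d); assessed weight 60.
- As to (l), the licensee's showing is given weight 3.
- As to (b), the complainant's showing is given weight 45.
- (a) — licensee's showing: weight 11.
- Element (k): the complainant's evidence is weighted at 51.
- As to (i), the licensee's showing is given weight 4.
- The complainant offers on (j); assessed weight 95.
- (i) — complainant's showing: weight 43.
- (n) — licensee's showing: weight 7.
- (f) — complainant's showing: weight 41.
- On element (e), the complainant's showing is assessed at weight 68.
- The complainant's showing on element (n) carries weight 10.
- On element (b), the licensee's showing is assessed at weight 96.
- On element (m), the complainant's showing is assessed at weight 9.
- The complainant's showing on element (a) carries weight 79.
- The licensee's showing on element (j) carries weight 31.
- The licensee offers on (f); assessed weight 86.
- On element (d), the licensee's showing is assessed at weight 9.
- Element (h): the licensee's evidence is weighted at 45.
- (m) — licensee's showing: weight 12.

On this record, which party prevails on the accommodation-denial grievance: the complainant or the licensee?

— Issue I —
Stage I.1 — burden on complainant; standard: the balance of probabilities (weight exceeds 49).
    (a): 79 − 11 = 68 > 49 [met]
  The complainant carries Stage I.1; the licensee now bears the burden.
Stage I.2 — burden on licensee; standard: the balance of probabilities (weight exceeds 49).
    (b): 96 − 45 = 51 > 49 [met]
    (c): 67 > 49 [met]
  All elements met at the final stage.
Every stage carried; the licensee prevails on this issue.
— Issue II —
Stage II.1 (complainant, the balance of probabilities, weight is at least 51): (d) net 60−9=51 ≥ 51 — meets; (e) 68 ≥ 51 — meets.
  All elements met. The burden passes to the licensee.
Stage II.2 (licensee, the balance of probabilities, weight is at least 51): (f) net 86−41=45 < 51 — fails; (g) 67 ≥ 51 — meets.
  Stage II.2 not carried; the licensee fails its burden.
So the complainant prevails on this issue.
— Issue III —
Stage III.1 (complainant, the preponderance of the evidence, weight is at least 48): (j) net 95−31=64 ≥ 48 — meets; (k) 51 ≥ 48 — meets.
  Stage III.1 is satisfied; the onus moves to the licensee.
Stage III.2 (licensee, a scintilla of evidence, weight is at least 22): (l) 3 < 22 — fails; (m) net 12−9=3 < 22 — fails.
  The licensee does not carry Stage III.2.
The complainant prevails on this issue.
Per-issue: Issue I → licensee; Issue II → complainant; Issue III → complainant. The complainant must prevail on every issue; overall, the licensee prevails.

licensee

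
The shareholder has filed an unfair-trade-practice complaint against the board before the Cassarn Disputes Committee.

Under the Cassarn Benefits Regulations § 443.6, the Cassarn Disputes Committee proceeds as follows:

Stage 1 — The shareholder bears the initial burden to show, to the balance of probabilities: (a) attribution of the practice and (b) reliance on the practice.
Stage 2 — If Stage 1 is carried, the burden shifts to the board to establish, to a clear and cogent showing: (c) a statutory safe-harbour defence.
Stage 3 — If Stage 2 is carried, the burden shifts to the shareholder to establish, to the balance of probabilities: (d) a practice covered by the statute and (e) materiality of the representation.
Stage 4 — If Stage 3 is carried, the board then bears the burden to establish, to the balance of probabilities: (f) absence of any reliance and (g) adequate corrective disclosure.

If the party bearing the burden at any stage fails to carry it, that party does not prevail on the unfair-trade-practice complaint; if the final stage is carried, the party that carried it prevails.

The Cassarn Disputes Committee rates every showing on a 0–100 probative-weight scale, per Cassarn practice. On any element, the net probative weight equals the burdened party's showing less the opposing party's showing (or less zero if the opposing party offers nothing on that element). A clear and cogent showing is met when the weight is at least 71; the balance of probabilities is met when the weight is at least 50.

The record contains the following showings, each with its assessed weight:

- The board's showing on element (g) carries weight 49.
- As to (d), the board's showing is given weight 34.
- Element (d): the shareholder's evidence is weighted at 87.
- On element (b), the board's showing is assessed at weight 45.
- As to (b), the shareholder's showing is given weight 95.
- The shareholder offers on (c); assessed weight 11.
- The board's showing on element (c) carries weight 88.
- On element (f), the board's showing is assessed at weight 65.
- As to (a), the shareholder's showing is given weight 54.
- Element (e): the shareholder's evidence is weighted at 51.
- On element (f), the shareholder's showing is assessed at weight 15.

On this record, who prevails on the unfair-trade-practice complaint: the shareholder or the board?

shareholder

At Stage 1 the shareholder must meet the balance of probabilities (weight is at least 50): on (a) the weight is 54, ≥ 50, so (a) meets the standard; on (b) the weight is 95 less the opposing 45 gives net 50, which does reach 50, so (b) meets the standard.
  Stage 1 is satisfied; the onus moves to the board.
At Stage 2 the board must meet a clear and cogent showing (weight is at least 71): on (c) the weight is 88 less the opposing 11 gives net 77, which does reach 71, so (c) meets the standard.
  Stage 2 carried; the burden shifts to the shareholder.
At Stage 3 the shareholder must meet the balance of probabilities (weight is at least 50): on (d) the weight is 87 less the opposing 34 gives net 53, ≥ 50, so (d) meets the standard; on (e) the weight is 51, which does reach 50, so (e) meets the standard.
  Stage 3 carried; the burden shifts to the board.
At Stage 4 the board must meet the balance of probabilities (weight is at least 50): on (f) the weight is 65 less the opposing 15 gives net 50, ≥ 50, so (f) meets the standard; on (g) the weight is 49, < 50, so (g) does not meet the standard.
  Not every element is met, so the board fails to carry Stage 4.
The shareholder prevails.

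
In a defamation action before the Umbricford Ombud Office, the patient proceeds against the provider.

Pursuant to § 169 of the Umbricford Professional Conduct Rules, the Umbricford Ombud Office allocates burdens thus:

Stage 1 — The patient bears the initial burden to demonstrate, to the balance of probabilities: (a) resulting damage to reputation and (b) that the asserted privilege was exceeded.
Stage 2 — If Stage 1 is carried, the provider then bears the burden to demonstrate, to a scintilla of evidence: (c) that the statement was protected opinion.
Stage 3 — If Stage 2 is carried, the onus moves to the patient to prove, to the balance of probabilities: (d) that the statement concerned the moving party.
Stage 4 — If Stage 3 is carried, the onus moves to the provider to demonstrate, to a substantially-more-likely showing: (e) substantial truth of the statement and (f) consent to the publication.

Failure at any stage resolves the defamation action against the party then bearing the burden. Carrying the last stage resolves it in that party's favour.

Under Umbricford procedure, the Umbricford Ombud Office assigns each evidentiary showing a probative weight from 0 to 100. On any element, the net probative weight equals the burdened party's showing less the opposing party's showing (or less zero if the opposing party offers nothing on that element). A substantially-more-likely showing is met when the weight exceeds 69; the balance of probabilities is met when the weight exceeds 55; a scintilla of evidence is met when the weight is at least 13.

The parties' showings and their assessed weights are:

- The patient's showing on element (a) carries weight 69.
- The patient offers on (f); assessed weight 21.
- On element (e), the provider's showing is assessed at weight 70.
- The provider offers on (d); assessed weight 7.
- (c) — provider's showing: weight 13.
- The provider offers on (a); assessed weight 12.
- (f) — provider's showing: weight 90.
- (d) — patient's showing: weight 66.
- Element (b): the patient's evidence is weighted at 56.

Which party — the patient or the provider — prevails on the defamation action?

patient

At Stage 1 the patient must meet the balance of probabilities (weight exceeds 55): on (a) the weight is 69 less the opposing 12 gives net 57, which does exceed 55, so (a) meets the standard; on (b) the weight is 56, which does exceed 55, so (b) meets the standard.
  Stage 1 carried; the burden shifts to the provider.
At Stage 2 the provider must meet a scintilla of evidence (weight is at least 13): on (c) the weight is 13, ≥ 13, so (c) meets the standard.
  Stage 2 carried; the burden shifts to the patient.
At Stage 3 the patient must meet the balance of probabilities (weight exceeds 55): on (d) the weight is 66 less the opposing 7 gives net 59, > 55, so (d) meets the standard.
  Stage 3 is satisfied; the onus moves to the provider.
At Stage 4 the provider must meet a substantially-more-likely showing (weight exceeds 69): on (e) the weight is 70, > 69, so (e) meets the standard; on (f) the weight is 90 less the opposing 21 gives net 69, which does not exceed 69, so (f) does not meet the standard.
  Stage 4 not carried; the provider fails its burden.
So the patient prevails.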